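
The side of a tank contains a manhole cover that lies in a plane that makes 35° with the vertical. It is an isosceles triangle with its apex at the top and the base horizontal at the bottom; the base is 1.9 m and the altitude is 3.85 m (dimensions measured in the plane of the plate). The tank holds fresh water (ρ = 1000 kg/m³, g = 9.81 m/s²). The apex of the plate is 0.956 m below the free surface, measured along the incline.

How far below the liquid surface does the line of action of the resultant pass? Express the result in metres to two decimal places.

γ = ρg = 1000 × 9.81 = 9810 N/m³ = 9.81 kN/m³.
The plate makes 35° with the vertical, i.e. θ = 90° − 35° = 55° to the horizontal. Measuring y along the incline from the free-surface line, vertical depth h = y·sinθ with sinθ = 0.819152.
With the apex up, the centroid sits 2h/3 = 2 × 3.85/3 = 2.56667 m below the apex, so y_c = 0.956 + 2.56667 = 3.52267 m and h_c = 3.52267 × 0.819152 = 2.8856 m.
A = ½ × 1.9 × 3.85 = 3.6575 m².
Resultant F = γ·h_c·A = 9.81 × 2.8856 × 3.6575 = 103.536 kN.
I_c = b·h³/36 = 1.9 × 3.85³/36 = 3.01185 m⁴.
Centre of pressure: y_p = y_c + I_c/(y_c·A) = 3.52267 + 3.01185/(3.52267 × 3.6575) = 3.52267 + 0.233764 = 3.75643 m along the plane.
Vertically, h_p = y_p·sinθ = 3.75643 × 0.819152 = 3.07709 m.

h_p = 3.08 m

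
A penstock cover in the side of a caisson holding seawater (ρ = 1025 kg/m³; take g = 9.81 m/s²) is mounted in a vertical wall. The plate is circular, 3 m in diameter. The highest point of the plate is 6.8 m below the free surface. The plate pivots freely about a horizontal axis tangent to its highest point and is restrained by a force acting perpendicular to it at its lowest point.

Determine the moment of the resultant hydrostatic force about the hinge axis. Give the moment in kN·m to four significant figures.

M ≈ 924.9 kN·m

γ = ρg = 1025 × 9.81 / 1000 = 10.05525 kN/m³.
The centroid is at the centre, 1.5 m below the top of the plate, so the centroid depth is h_c = 6.8 + 1.5 = 8.3 m.
A = π(1.5)² = 7.06858 m².
Resultant F = γ·h_c·A = 10.05525 × 8.3 × 7.06858 = 589.934 kN.
I_c = πr⁴/4 = π × 1.5⁴/4 = 3.97608 m⁴.
Centre of pressure: y_p = y_c + I_c/(y_c·A) = 8.3 + 3.97608/(8.3 × 7.06858) = 8.3 + 0.0677711 = 8.36777 m along the plane.
The resultant acts 1.5 + 0.0677711 = 1.56777 m (along the plate) below the hinge at the top edge, so the moment about the hinge is M = F × 1.56777 = 589.934 × 1.56777 = 924.881 kN·m.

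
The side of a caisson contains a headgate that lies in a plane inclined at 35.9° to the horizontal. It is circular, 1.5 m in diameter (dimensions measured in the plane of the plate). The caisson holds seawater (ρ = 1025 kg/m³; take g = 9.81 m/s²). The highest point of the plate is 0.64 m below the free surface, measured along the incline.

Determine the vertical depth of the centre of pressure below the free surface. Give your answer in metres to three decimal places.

γ = ρg = 1025 × 9.81 / 1000 = 10.05525 kN/m³.
Let θ = 35.9° be the plate's angle to the horizontal; measure y along the incline from where the plane meets the free surface. Vertical depth h = y·sinθ with sinθ = 0.586372.
The centroid is at the centre, 0.75 m below the top of the plate, so y_c = 0.64 + 0.75 = 1.39 m and h_c = 1.39 × 0.586372 = 0.815057 m.
A = π(0.75)² = 1.76715 m².
Resultant F = γ·h_c·A = 10.05525 × 0.815057 × 1.76715 = 14.4829 kN.
I_c = πr⁴/4 = π × 0.75⁴/4 = 0.248505 m⁴.
Centre of pressure: y_p = y_c + I_c/(y_c·A) = 1.39 + 0.248505/(1.39 × 1.76715) = 1.39 + 0.101169 = 1.49117 m along the plane.
Vertically, h_p = y_p·sinθ = 1.49117 × 0.586372 = 0.87438 m.

h_p = 0.874 m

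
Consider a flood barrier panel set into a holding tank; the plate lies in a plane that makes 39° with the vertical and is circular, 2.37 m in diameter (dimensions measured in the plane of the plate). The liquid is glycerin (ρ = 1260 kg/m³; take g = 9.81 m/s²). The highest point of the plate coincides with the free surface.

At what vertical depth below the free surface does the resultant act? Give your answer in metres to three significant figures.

h_p = 1.15 m

γ = ρg = 1260 × 9.81 / 1000 = 12.3606 kN/m³.
The plate makes 39° with the vertical, i.e. θ = 90° − 39° = 51° to the horizontal. Measuring y along the incline from the free-surface line, vertical depth h = y·sinθ with sinθ = 0.777146.
The centroid is at the centre, 1.185 m below the top of the plate, so y_c = 1.185 m and h_c = 1.185 × 0.777146 = 0.920918 m.
A = π(1.185)² = 4.4115 m².
Resultant F = γ·h_c·A = 12.3606 × 0.920918 × 4.4115 = 50.2165 kN.
I_c = πr⁴/4 = π × 1.185⁴/4 = 1.54869 m⁴.
Centre of pressure: y_p = y_c + I_c/(y_c·A) = 1.185 + 1.54869/(1.185 × 4.4115) = 1.185 + 0.296251 = 1.48125 m along the plane.
Vertically, h_p = y_p·sinθ = 1.48125 × 0.777146 = 1.15115 m.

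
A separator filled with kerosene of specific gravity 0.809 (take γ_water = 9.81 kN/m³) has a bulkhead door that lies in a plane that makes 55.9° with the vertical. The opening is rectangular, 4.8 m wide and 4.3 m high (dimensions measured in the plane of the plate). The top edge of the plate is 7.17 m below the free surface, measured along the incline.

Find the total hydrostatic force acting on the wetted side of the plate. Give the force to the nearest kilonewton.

F ≈ 856 kN

γ = 0.809 × 9.81 = 7.93629 kN/m³.
The plate makes 55.9° with the vertical, i.e. θ = 90° − 55.9° = 34.1° to the horizontal. Measuring y along the incline from the free-surface line, vertical depth h = y·sinθ with sinθ = 0.560639.
The centroid lies 4.3/2 = 2.15 m below the top edge, so y_c = 7.17 + 2.15 = 9.32 m and h_c = 9.32 × 0.560639 = 5.22516 m.
A = 4.8 × 4.3 = 20.64 m².
Resultant F = γ·h_c·A = 7.93629 × 5.22516 × 20.64 = 855.907 kN.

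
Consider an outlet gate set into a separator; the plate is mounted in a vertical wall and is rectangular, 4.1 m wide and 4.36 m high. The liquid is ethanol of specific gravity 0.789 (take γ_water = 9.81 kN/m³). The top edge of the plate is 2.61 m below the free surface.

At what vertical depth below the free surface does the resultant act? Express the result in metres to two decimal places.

h_p = 5.12 m

γ = 0.789 × 9.81 = 7.74009 kN/m³.
The centroid lies 4.36/2 = 2.18 m below the top edge, so the centroid depth is h_c = 2.61 + 2.18 = 4.79 m.
A = 4.1 × 4.36 = 17.876 m².
Resultant F = γ·h_c·A = 7.74009 × 4.79 × 17.876 = 662.753 kN.
I_c = b·h³/12 = 4.1 × 4.36³/12 = 28.318 m⁴.
Centre of pressure: y_p = y_c + I_c/(y_c·A) = 4.79 + 28.318/(4.79 × 17.876) = 4.79 + 0.330717 = 5.12072 m along the plane.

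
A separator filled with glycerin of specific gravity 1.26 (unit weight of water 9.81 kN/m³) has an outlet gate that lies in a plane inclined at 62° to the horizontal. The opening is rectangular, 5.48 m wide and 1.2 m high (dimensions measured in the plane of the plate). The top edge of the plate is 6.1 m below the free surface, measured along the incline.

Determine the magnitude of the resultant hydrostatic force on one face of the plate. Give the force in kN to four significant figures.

γ = 1.26 × 9.81 = 12.3606 kN/m³.
Let θ = 62° be the plate's angle to the horizontal; measure y along the incline from where the plane meets the free surface. Vertical depth h = y·sinθ with sinθ = 0.882948.
The centroid lies 1.2/2 = 0.6 m below the top edge, so y_c = 6.1 + 0.6 = 6.7 m and h_c = 6.7 × 0.882948 = 5.91575 m.
A = 5.48 × 1.2 = 6.576 m².
Resultant F = γ·h_c·A = 12.3606 × 5.91575 × 6.576 = 480.852 kN.

F ≈ 480.9 kN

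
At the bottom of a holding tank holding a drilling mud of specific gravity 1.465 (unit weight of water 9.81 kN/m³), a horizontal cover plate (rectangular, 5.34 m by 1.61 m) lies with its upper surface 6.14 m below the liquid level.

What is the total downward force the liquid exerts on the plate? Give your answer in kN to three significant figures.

F ≈ 759 kN

γ = 1.465 × 9.81 = 14.37165 kN/m³.
The plate is horizontal, so pressure is uniform at p = γ·h = 14.37165 × 6.14 = 88.2419 kN/m².
A = 5.34 × 1.61 = 8.5974 m².
F = p·A = 88.2419 × 8.5974 = 758.651 kN.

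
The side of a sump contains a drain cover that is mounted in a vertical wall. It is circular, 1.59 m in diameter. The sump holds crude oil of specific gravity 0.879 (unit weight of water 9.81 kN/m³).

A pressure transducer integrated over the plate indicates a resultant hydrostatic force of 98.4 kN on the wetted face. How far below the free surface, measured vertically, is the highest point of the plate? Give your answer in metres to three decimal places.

γ = 0.879 × 9.81 = 8.62299 kN/m³.
A = π(0.795)² = 1.98557 m².
From F = γ·h_c·A, the centroid depth is h_c = 98.4/(8.62299 × 1.98557) = 5.74714 m.
The centroid is at the centre, 0.795 m below the top of the plate, so the highest point sits at h_top = 5.74714 − 0.795 = 4.95214 m below the surface.

d_top ≈ 4.952 m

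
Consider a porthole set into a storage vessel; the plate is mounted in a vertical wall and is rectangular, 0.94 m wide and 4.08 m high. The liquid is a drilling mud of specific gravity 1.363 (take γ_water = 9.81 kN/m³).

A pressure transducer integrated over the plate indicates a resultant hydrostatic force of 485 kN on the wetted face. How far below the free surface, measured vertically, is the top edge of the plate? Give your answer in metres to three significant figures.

d_top ≈ 7.42 m

γ = 1.363 × 9.81 = 13.37103 kN/m³.
A = 0.94 × 4.08 = 3.8352 m².
From F = γ·h_c·A, the centroid depth is h_c = 485/(13.37103 × 3.8352) = 9.45777 m.
The centroid lies 4.08/2 = 2.04 m below the top edge, so the top edge sits at h_top = 9.45777 − 2.04 = 7.41777 m below the surface.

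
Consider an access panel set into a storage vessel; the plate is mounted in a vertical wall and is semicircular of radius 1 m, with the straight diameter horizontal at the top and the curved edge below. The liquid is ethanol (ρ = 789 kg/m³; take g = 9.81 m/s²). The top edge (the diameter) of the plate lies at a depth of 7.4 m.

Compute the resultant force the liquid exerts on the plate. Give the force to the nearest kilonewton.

γ = ρg = 789 × 9.81 / 1000 = 7.74009 kN/m³.
The centroid of a semicircle lies 4r/(3π) = 0.424413 m from the diameter, here below the top edge, so the centroid depth is h_c = 7.4 + 0.424413 = 7.82441 m.
A = πr²/2 = π × 1²/2 = 1.5708 m².
Resultant F = γ·h_c·A = 7.74009 × 7.82441 × 1.5708 = 95.1302 kN.

F ≈ 95 kN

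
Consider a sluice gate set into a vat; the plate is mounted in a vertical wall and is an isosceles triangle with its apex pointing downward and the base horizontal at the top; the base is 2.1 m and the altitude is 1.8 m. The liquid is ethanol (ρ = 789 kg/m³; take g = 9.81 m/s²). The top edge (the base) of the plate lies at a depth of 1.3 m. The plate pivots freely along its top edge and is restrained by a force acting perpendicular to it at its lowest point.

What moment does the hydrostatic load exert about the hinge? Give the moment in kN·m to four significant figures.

γ = ρg = 789 × 9.81 / 1000 = 7.74009 kN/m³.
With the apex down, the centroid sits h/3 = 1.8/3 = 0.6 m below the base (the top edge), so the centroid depth is h_c = 1.3 + 0.6 = 1.9 m.
A = ½ × 2.1 × 1.8 = 1.89 m².
Resultant F = γ·h_c·A = 7.74009 × 1.9 × 1.89 = 27.7947 kN.
I_c = b·h³/36 = 2.1 × 1.8³/36 = 0.3402 m⁴.
Centre of pressure: y_p = y_c + I_c/(y_c·A) = 1.9 + 0.3402/(1.9 × 1.89) = 1.9 + 0.0947368 = 1.99474 m along the plane.
The resultant acts 0.6 + 0.0947368 = 0.694737 m (along the plate) below the hinge at the top edge, so the moment about the hinge is M = F × 0.694737 = 27.7947 × 0.694737 = 19.31 kN·m.

M ≈ 19.31 kN·m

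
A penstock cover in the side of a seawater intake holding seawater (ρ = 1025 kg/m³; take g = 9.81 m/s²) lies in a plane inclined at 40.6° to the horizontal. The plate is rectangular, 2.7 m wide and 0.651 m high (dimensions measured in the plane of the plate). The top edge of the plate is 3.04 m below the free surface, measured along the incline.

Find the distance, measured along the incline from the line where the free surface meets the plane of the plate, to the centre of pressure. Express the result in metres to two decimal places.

γ = ρg = 1025 × 9.81 / 1000 = 10.05525 kN/m³.
Let θ = 40.6° be the plate's angle to the horizontal; measure y along the incline from where the plane meets the free surface. Vertical depth h = y·sinθ with sinθ = 0.650774.
The centroid lies 0.651/2 = 0.3255 m below the top edge, so y_c = 3.04 + 0.3255 = 3.3655 m and h_c = 3.3655 × 0.650774 = 2.19018 m.
A = 2.7 × 0.651 = 1.7577 m².
Resultant F = γ·h_c·A = 10.05525 × 2.19018 × 1.7577 = 38.7095 kN.
I_c = b·h³/12 = 2.7 × 0.651³/12 = 0.0620763 m⁴.
Centre of pressure: y_p = y_c + I_c/(y_c·A) = 3.3655 + 0.0620763/(3.3655 × 1.7577) = 3.3655 + 0.0104938 = 3.37599 m along the plane.

y_p = 3.38 m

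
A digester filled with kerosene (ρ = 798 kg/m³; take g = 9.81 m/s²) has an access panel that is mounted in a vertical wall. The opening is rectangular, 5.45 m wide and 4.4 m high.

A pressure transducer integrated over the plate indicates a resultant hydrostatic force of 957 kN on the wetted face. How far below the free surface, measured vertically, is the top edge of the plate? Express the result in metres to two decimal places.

d_top ≈ 2.90 m

γ = ρg = 798 × 9.81 / 1000 = 7.82838 kN/m³.
A = 5.45 × 4.4 = 23.98 m².
From F = γ·h_c·A, the centroid depth is h_c = 957/(7.82838 × 23.98) = 5.09789 m.
The centroid lies 4.4/2 = 2.2 m below the top edge, so the top edge sits at h_top = 5.09789 − 2.2 = 2.89789 m below the surface.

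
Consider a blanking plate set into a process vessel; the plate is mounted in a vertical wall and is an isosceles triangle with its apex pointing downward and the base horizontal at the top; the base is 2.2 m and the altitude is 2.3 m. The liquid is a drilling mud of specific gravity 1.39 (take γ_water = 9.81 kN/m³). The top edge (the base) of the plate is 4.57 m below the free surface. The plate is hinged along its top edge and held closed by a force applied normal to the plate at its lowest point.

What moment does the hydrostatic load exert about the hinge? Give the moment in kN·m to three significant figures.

γ = 1.39 × 9.81 = 13.6359 kN/m³.
With the apex down, the centroid sits h/3 = 2.3/3 = 0.766667 m below the base (the top edge), so the centroid depth is h_c = 4.57 + 0.766667 = 5.33667 m.
A = ½ × 2.2 × 2.3 = 2.53 m².
Resultant F = γ·h_c·A = 13.6359 × 5.33667 × 2.53 = 184.109 kN.
I_c = b·h³/36 = 2.2 × 2.3³/36 = 0.743539 m⁴.
Centre of pressure: y_p = y_c + I_c/(y_c·A) = 5.33667 + 0.743539/(5.33667 × 2.53) = 5.33667 + 0.0550697 = 5.39174 m along the plane.
The resultant acts 0.766667 + 0.0550697 = 0.821737 m (along the plate) below the hinge at the top edge, so the moment about the hinge is M = F × 0.821737 = 184.109 × 0.821737 = 151.289 kN·m.

M ≈ 151 kN·m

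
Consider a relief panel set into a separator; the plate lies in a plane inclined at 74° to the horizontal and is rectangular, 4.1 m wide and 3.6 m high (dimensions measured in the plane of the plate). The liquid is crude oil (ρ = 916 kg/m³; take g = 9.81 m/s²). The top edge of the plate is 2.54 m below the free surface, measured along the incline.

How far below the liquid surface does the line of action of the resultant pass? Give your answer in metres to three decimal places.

h_p = 4.411 m

γ = ρg = 916 × 9.81 / 1000 = 8.98596 kN/m³.
Let θ = 74° be the plate's angle to the horizontal; measure y along the incline from where the plane meets the free surface. Vertical depth h = y·sinθ with sinθ = 0.961262.
The centroid lies 3.6/2 = 1.8 m below the top edge, so y_c = 2.54 + 1.8 = 4.34 m and h_c = 4.34 × 0.961262 = 4.17188 m.
A = 4.1 × 3.6 = 14.76 m².
Resultant F = γ·h_c·A = 8.98596 × 4.17188 × 14.76 = 553.328 kN.
I_c = b·h³/12 = 4.1 × 3.6³/12 = 15.9408 m⁴.
Centre of pressure: y_p = y_c + I_c/(y_c·A) = 4.34 + 15.9408/(4.34 × 14.76) = 4.34 + 0.248848 = 4.58885 m along the plane.
Vertically, h_p = y_p·sinθ = 4.58885 × 0.961262 = 4.41109 m.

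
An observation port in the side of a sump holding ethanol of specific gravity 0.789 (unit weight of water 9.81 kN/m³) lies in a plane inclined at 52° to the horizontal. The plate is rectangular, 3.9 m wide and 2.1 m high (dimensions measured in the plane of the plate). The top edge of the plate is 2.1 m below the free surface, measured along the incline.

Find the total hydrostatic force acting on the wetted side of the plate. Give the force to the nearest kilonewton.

F ≈ 157 kN

γ = 0.789 × 9.81 = 7.74009 kN/m³.
Let θ = 52° be the plate's angle to the horizontal; measure y along the incline from where the plane meets the free surface. Vertical depth h = y·sinθ with sinθ = 0.788011.
The centroid lies 2.1/2 = 1.05 m below the top edge, so y_c = 2.1 + 1.05 = 3.15 m and h_c = 3.15 × 0.788011 = 2.48223 m.
A = 3.9 × 2.1 = 8.19 m².
Resultant F = γ·h_c·A = 7.74009 × 2.48223 × 8.19 = 157.352 kN.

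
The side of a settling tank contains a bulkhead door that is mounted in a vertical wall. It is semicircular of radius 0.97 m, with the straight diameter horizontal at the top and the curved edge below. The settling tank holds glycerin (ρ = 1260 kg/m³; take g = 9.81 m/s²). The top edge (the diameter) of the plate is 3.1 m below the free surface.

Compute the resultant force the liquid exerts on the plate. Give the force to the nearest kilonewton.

γ = ρg = 1260 × 9.81 / 1000 = 12.3606 kN/m³.
The centroid of a semicircle lies 4r/(3π) = 0.411681 m from the diameter, here below the top edge, so the centroid depth is h_c = 3.1 + 0.411681 = 3.51168 m.
A = πr²/2 = π × 0.97²/2 = 1.47796 m².
Resultant F = γ·h_c·A = 12.3606 × 3.51168 × 1.47796 = 64.153 kN.

F ≈ 64 kN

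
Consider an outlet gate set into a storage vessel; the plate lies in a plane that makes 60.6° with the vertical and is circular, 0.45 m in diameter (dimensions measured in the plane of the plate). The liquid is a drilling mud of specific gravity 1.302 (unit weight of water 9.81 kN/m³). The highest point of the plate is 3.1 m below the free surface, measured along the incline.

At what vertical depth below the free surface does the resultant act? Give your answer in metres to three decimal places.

γ = 1.302 × 9.81 = 12.77262 kN/m³.
The plate makes 60.6° with the vertical, i.e. θ = 90° − 60.6° = 29.4° to the horizontal. Measuring y along the incline from the free-surface line, vertical depth h = y·sinθ with sinθ = 0.490904.
The centroid is at the centre, 0.225 m below the top of the plate, so y_c = 3.1 + 0.225 = 3.325 m and h_c = 3.325 × 0.490904 = 1.63226 m.
A = π(0.225)² = 0.159043 m².
Resultant F = γ·h_c·A = 12.77262 × 1.63226 × 0.159043 = 3.31577 kN.
I_c = πr⁴/4 = π × 0.225⁴/4 = 0.00201289 m⁴.
Centre of pressure: y_p = y_c + I_c/(y_c·A) = 3.325 + 0.00201289/(3.325 × 0.159043) = 3.325 + 0.00380639 = 3.32881 m along the plane.
Vertically, h_p = y_p·sinθ = 3.32881 × 0.490904 = 1.63413 m.

h_p = 1.634 m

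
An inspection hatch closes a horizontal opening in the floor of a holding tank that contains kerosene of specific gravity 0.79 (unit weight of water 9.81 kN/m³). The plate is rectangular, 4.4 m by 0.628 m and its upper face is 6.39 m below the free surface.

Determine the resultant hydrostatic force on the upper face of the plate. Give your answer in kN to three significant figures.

γ = 0.79 × 9.81 = 7.7499 kN/m³.
The plate is horizontal, so pressure is uniform at p = γ·h = 7.7499 × 6.39 = 49.5219 kN/m².
A = 4.4 × 0.628 = 2.7632 m².
F = p·A = 49.5219 × 2.7632 = 136.839 kN.

F ≈ 137 kN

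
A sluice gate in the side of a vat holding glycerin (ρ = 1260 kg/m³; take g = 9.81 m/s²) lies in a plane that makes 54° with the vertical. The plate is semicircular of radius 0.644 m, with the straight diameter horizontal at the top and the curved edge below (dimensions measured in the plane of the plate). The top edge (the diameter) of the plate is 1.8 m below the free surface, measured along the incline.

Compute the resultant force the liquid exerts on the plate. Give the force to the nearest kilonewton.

F ≈ 10 kN

γ = ρg = 1260 × 9.81 / 1000 = 12.3606 kN/m³.
The plate makes 54° with the vertical, i.e. θ = 90° − 54° = 36° to the horizontal. Measuring y along the incline from the free-surface line, vertical depth h = y·sinθ with sinθ = 0.587785.
The centroid of a semicircle lies 4r/(3π) = 0.273322 m from the diameter, here below the top edge, so y_c = 1.8 + 0.273322 = 2.07332 m and h_c = 2.07332 × 0.587785 = 1.21867 m.
A = πr²/2 = π × 0.644²/2 = 0.651466 m².
Resultant F = γ·h_c·A = 12.3606 × 1.21867 × 0.651466 = 9.81335 kN.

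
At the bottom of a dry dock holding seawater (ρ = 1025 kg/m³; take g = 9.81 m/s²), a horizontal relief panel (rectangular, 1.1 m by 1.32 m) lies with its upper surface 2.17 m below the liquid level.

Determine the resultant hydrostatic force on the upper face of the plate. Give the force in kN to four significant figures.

F ≈ 31.68 kN

γ = ρg = 1025 × 9.81 / 1000 = 10.05525 kN/m³.
The plate is horizontal, so pressure is uniform at p = γ·h = 10.05525 × 2.17 = 21.8199 kN/m².
A = 1.1 × 1.32 = 1.452 m².
F = p·A = 21.8199 × 1.452 = 31.6825 kN.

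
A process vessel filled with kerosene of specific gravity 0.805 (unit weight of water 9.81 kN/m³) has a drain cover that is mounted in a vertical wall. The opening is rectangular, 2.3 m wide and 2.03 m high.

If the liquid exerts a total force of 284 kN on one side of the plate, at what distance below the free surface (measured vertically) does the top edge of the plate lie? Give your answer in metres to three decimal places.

γ = 0.805 × 9.81 = 7.89705 kN/m³.
A = 2.3 × 2.03 = 4.669 m².
From F = γ·h_c·A, the centroid depth is h_c = 284/(7.89705 × 4.669) = 7.70246 m.
The centroid lies 2.03/2 = 1.015 m below the top edge, so the top edge sits at h_top = 7.70246 − 1.015 = 6.68746 m below the surface.

d_top ≈ 6.687 m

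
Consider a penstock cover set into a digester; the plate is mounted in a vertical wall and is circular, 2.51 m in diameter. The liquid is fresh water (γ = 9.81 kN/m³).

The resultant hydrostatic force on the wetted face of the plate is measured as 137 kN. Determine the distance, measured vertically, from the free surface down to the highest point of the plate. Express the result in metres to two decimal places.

γ = 9.81 kN/m³.
A = π(1.255)² = 4.94809 m².
From F = γ·h_c·A, the centroid depth is h_c = 137/(9.81 × 4.94809) = 2.82237 m.
The centroid is at the centre, 1.255 m below the top of the plate, so the highest point sits at h_top = 2.82237 − 1.255 = 1.56737 m below the surface.

d_top ≈ 1.57 m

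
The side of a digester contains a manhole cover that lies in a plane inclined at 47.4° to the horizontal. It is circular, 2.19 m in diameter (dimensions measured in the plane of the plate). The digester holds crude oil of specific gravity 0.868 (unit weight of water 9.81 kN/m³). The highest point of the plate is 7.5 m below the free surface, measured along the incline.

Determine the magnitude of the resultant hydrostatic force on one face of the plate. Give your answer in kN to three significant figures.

γ = 0.868 × 9.81 = 8.51508 kN/m³.
Let θ = 47.4° be the plate's angle to the horizontal; measure y along the incline from where the plane meets the free surface. Vertical depth h = y·sinθ with sinθ = 0.736097.
The centroid is at the centre, 1.095 m below the top of the plate, so y_c = 7.5 + 1.095 = 8.595 m and h_c = 8.595 × 0.736097 = 6.32675 m.
A = π(1.095)² = 3.76685 m².
Resultant F = γ·h_c·A = 8.51508 × 6.32675 × 3.76685 = 202.931 kN.

F ≈ 203 kN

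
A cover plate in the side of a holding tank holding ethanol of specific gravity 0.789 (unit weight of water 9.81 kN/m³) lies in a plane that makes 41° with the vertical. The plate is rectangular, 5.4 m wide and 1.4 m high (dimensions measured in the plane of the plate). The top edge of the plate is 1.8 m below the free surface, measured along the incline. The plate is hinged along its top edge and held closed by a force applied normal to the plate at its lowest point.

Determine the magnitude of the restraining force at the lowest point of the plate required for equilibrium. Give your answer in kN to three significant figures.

P ≈ 60.4 kN

γ = 0.789 × 9.81 = 7.74009 kN/m³.
The plate makes 41° with the vertical, i.e. θ = 90° − 41° = 49° to the horizontal. Measuring y along the incline from the free-surface line, vertical depth h = y·sinθ with sinθ = 0.754710.
The centroid lies 1.4/2 = 0.7 m below the top edge, so y_c = 1.8 + 0.7 = 2.5 m and h_c = 2.5 × 0.754710 = 1.88678 m.
A = 5.4 × 1.4 = 7.56 m².
Resultant F = γ·h_c·A = 7.74009 × 1.88678 × 7.56 = 110.405 kN.
I_c = b·h³/12 = 5.4 × 1.4³/12 = 1.2348 m⁴.
Centre of pressure: y_p = y_c + I_c/(y_c·A) = 2.5 + 1.2348/(2.5 × 7.56) = 2.5 + 0.0653333 = 2.56533 m along the plane.
The resultant acts 0.7 + 0.0653333 = 0.765333 m (along the plate) below the hinge at the top edge, so the moment about the hinge is M = F × 0.765333 = 110.405 × 0.765333 = 84.4966 kN·m.
A normal force at the bottom, 1.4 m from the hinge, must supply this moment: P = 84.4966/1.4 = 60.3547 kN.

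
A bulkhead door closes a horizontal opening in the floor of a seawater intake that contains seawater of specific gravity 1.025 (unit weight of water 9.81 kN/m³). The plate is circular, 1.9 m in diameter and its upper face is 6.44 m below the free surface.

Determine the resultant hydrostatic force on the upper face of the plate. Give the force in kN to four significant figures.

γ = 1.025 × 9.81 = 10.05525 kN/m³.
The plate is horizontal, so pressure is uniform at p = γ·h = 10.05525 × 6.44 = 64.7558 kN/m².
A = π(0.95)² = 2.83529 m².
F = p·A = 64.7558 × 2.83529 = 183.601 kN.

F ≈ 183.6 kN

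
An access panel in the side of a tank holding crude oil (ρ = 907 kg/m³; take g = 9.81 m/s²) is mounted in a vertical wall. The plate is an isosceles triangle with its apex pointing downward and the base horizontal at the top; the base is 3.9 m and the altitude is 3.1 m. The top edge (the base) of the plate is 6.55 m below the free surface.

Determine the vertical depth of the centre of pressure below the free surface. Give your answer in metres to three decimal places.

γ = ρg = 907 × 9.81 / 1000 = 8.89767 kN/m³.
With the apex down, the centroid sits h/3 = 3.1/3 = 1.03333 m below the base (the top edge), so the centroid depth is h_c = 6.55 + 1.03333 = 7.58333 m.
A = ½ × 3.9 × 3.1 = 6.045 m².
Resultant F = γ·h_c·A = 8.89767 × 7.58333 × 6.045 = 407.88 kN.
I_c = b·h³/36 = 3.9 × 3.1³/36 = 3.22736 m⁴.
Centre of pressure: y_p = y_c + I_c/(y_c·A) = 7.58333 + 3.22736/(7.58333 × 6.045) = 7.58333 + 0.070403 = 7.65373 m along the plane.

h_p = 7.654 m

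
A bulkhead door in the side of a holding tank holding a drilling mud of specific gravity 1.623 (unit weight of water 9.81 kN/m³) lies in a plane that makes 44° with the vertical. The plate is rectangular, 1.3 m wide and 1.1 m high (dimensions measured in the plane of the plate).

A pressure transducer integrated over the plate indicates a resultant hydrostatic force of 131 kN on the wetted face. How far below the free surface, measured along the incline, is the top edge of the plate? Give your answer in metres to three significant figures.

y_top ≈ 7.45 m

γ = 1.623 × 9.81 = 15.92163 kN/m³.
A = 1.3 × 1.1 = 1.43 m².
From F = γ·h_c·A, the centroid depth is h_c = 131/(15.92163 × 1.43) = 5.75371 m.
The plate makes 44° with the vertical, i.e. θ = 90° − 44° = 46° to the horizontal. Measuring y along the incline from the free-surface line, vertical depth h = y·sinθ with sinθ = 0.719340.
Along the incline, y_c = h_c/sinθ = 5.75371/0.719340 = 7.9986 m.
The centroid lies 1.1/2 = 0.55 m below the top edge, so the top edge sits at y_top = 7.9986 − 0.55 = 7.4486 m along the incline.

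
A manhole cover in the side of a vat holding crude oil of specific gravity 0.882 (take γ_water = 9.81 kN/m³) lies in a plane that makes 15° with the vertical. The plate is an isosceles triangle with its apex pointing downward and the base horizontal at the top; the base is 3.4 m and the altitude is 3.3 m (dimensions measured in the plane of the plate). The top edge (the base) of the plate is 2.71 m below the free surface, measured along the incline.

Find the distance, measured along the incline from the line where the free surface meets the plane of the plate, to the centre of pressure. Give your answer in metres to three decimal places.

γ = 0.882 × 9.81 = 8.65242 kN/m³.
The plate makes 15° with the vertical, i.e. θ = 90° − 15° = 75° to the horizontal. Measuring y along the incline from the free-surface line, vertical depth h = y·sinθ with sinθ = 0.965926.
With the apex down, the centroid sits h/3 = 3.3/3 = 1.1 m below the base (the top edge), so y_c = 2.71 + 1.1 = 3.81 m and h_c = 3.81 × 0.965926 = 3.68018 m.
A = ½ × 3.4 × 3.3 = 5.61 m².
Resultant F = γ·h_c·A = 8.65242 × 3.68018 × 5.61 = 178.636 kN.
I_c = b·h³/36 = 3.4 × 3.3³/36 = 3.39405 m⁴.
Centre of pressure: y_p = y_c + I_c/(y_c·A) = 3.81 + 3.39405/(3.81 × 5.61) = 3.81 + 0.158793 = 3.96879 m along the plane.

y_p = 3.969 m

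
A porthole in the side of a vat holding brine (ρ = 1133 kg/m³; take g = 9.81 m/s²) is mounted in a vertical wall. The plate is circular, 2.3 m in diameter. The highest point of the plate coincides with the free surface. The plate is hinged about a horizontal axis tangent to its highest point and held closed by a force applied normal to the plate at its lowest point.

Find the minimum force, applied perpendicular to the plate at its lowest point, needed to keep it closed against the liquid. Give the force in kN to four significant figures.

γ = ρg = 1133 × 9.81 / 1000 = 11.11473 kN/m³.
The centroid is at the centre, 1.15 m below the top of the plate, so the centroid depth is h_c = 1.15 m.
A = π(1.15)² = 4.15476 m².
Resultant F = γ·h_c·A = 11.11473 × 1.15 × 4.15476 = 53.1059 kN.
I_c = πr⁴/4 = π × 1.15⁴/4 = 1.37367 m⁴.
Centre of pressure: y_p = y_c + I_c/(y_c·A) = 1.15 + 1.37367/(1.15 × 4.15476) = 1.15 + 0.287501 = 1.4375 m along the plane.
The resultant acts 1.15 + 0.287501 = 1.4375 m (along the plate) below the hinge at the top edge, so the moment about the hinge is M = F × 1.4375 = 53.1059 × 1.4375 = 76.3397 kN·m.
A normal force at the bottom, 2.3 m from the hinge, must supply this moment: P = 76.3397/2.3 = 33.1912 kN.

P ≈ 33.19 kN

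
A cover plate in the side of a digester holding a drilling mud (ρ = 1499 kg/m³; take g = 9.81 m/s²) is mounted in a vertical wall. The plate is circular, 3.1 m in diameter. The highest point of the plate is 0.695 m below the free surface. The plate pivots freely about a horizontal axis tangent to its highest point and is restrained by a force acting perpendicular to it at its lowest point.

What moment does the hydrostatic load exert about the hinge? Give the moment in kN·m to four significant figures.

M ≈ 452.9 kN·m

γ = ρg = 1499 × 9.81 / 1000 = 14.70519 kN/m³.
The centroid is at the centre, 1.55 m below the top of the plate, so the centroid depth is h_c = 0.695 + 1.55 = 2.245 m.
A = π(1.55)² = 7.54768 m².
Resultant F = γ·h_c·A = 14.70519 × 2.245 × 7.54768 = 249.173 kN.
I_c = πr⁴/4 = π × 1.55⁴/4 = 4.53332 m⁴.
Centre of pressure: y_p = y_c + I_c/(y_c·A) = 2.245 + 4.53332/(2.245 × 7.54768) = 2.245 + 0.267539 = 2.51254 m along the plane.
The resultant acts 1.55 + 0.267539 = 1.81754 m (along the plate) below the hinge at the top edge, so the moment about the hinge is M = F × 1.81754 = 249.173 × 1.81754 = 452.882 kN·m.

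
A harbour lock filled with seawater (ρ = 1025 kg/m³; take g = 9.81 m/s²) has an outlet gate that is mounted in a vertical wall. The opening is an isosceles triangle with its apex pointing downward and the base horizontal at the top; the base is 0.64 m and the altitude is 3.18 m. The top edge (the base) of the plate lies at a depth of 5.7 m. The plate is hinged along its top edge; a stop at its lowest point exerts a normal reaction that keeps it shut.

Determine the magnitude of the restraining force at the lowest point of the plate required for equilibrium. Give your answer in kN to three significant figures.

γ = ρg = 1025 × 9.81 / 1000 = 10.05525 kN/m³.
With the apex down, the centroid sits h/3 = 3.18/3 = 1.06 m below the base (the top edge), so the centroid depth is h_c = 5.7 + 1.06 = 6.76 m.
A = ½ × 0.64 × 3.18 = 1.0176 m².
Resultant F = γ·h_c·A = 10.05525 × 6.76 × 1.0176 = 69.1698 kN.
I_c = b·h³/36 = 0.64 × 3.18³/36 = 0.571688 m⁴.
Centre of pressure: y_p = y_c + I_c/(y_c·A) = 6.76 + 0.571688/(6.76 × 1.0176) = 6.76 + 0.0831066 = 6.84311 m along the plane.
The resultant acts 1.06 + 0.0831066 = 1.14311 m (along the plate) below the hinge at the top edge, so the moment about the hinge is M = F × 1.14311 = 69.1698 × 1.14311 = 79.0687 kN·m.
A normal force at the bottom, 3.18 m from the hinge, must supply this moment: P = 79.0687/3.18 = 24.8644 kN.

P ≈ 24.9 kN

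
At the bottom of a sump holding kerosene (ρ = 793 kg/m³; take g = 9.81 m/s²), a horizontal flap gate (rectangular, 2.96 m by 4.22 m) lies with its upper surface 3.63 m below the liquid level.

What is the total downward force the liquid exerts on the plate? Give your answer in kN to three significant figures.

F ≈ 353 kN

γ = ρg = 793 × 9.81 / 1000 = 7.77933 kN/m³.
The plate is horizontal, so pressure is uniform at p = γ·h = 7.77933 × 3.63 = 28.239 kN/m².
A = 2.96 × 4.22 = 12.4912 m².
F = p·A = 28.239 × 12.4912 = 352.739 kN.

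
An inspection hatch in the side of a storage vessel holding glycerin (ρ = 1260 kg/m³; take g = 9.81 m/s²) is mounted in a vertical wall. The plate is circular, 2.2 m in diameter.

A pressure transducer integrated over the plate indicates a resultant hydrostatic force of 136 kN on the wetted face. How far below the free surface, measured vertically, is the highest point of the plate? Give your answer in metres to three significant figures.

γ = ρg = 1260 × 9.81 / 1000 = 12.3606 kN/m³.
A = π(1.1)² = 3.80133 m².
From F = γ·h_c·A, the centroid depth is h_c = 136/(12.3606 × 3.80133) = 2.89443 m.
The centroid is at the centre, 1.1 m below the top of the plate, so the highest point sits at h_top = 2.89443 − 1.1 = 1.79443 m below the surface.

d_top ≈ 1.79 m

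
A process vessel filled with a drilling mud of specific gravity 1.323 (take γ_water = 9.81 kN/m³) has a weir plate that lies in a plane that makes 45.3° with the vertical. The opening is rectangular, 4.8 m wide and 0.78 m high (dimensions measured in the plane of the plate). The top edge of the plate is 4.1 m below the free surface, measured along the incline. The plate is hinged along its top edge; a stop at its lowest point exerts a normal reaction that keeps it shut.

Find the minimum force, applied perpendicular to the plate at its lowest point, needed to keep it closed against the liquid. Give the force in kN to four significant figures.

P ≈ 78.95 kN

γ = 1.323 × 9.81 = 12.97863 kN/m³.
The plate makes 45.3° with the vertical, i.e. θ = 90° − 45.3° = 44.7° to the horizontal. Measuring y along the incline from the free-surface line, vertical depth h = y·sinθ with sinθ = 0.703395.
The centroid lies 0.78/2 = 0.39 m below the top edge, so y_c = 4.1 + 0.39 = 4.49 m and h_c = 4.49 × 0.703395 = 3.15824 m.
A = 4.8 × 0.78 = 3.744 m².
Resultant F = γ·h_c·A = 12.97863 × 3.15824 × 3.744 = 153.465 kN.
I_c = b·h³/12 = 4.8 × 0.78³/12 = 0.189821 m⁴.
Centre of pressure: y_p = y_c + I_c/(y_c·A) = 4.49 + 0.189821/(4.49 × 3.744) = 4.49 + 0.0112918 = 4.50129 m along the plane.
The resultant acts 0.39 + 0.0112918 = 0.401292 m (along the plate) below the hinge at the top edge, so the moment about the hinge is M = F × 0.401292 = 153.465 × 0.401292 = 61.5843 kN·m.
A normal force at the bottom, 0.78 m from the hinge, must supply this moment: P = 61.5843/0.78 = 78.9542 kN.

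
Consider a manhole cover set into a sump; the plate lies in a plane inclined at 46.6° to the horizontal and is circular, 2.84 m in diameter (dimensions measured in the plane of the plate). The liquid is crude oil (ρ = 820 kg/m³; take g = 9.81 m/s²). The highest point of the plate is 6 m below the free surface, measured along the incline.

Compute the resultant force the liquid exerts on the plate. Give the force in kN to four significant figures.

γ = ρg = 820 × 9.81 / 1000 = 8.0442 kN/m³.
Let θ = 46.6° be the plate's angle to the horizontal; measure y along the incline from where the plane meets the free surface. Vertical depth h = y·sinθ with sinθ = 0.726575.
The centroid is at the centre, 1.42 m below the top of the plate, so y_c = 6 + 1.42 = 7.42 m and h_c = 7.42 × 0.726575 = 5.39119 m.
A = π(1.42)² = 6.33471 m².
Resultant F = γ·h_c·A = 8.0442 × 5.39119 × 6.33471 = 274.723 kN.

F ≈ 274.7 kN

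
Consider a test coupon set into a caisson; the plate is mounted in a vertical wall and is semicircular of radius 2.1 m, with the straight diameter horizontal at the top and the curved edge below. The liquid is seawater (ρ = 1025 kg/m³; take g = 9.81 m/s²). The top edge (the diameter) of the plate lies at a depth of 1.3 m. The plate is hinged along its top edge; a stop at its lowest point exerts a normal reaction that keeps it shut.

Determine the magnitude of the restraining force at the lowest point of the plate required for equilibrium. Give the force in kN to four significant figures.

P ≈ 75.00 kN

γ = ρg = 1025 × 9.81 / 1000 = 10.05525 kN/m³.
The centroid of a semicircle lies 4r/(3π) = 0.891268 m from the diameter, here below the top edge, so the centroid depth is h_c = 1.3 + 0.891268 = 2.19127 m.
A = πr²/2 = π × 2.1²/2 = 6.92721 m².
Resultant F = γ·h_c·A = 10.05525 × 2.19127 × 6.92721 = 152.633 kN.
I_c = (π/8 − 8/(9π))·r⁴ = 0.109757 × 2.1⁴ = 2.13457 m⁴.
Centre of pressure: y_p = y_c + I_c/(y_c·A) = 2.19127 + 2.13457/(2.19127 × 6.92721) = 2.19127 + 0.140623 = 2.33189 m along the plane.
The resultant acts 0.891268 + 0.140623 = 1.03189 m (along the plate) below the hinge at the top edge, so the moment about the hinge is M = F × 1.03189 = 152.633 × 1.03189 = 157.5 kN·m.
A normal force at the bottom, 2.1 m from the hinge, must supply this moment: P = 157.5/2.1 = 75 kN.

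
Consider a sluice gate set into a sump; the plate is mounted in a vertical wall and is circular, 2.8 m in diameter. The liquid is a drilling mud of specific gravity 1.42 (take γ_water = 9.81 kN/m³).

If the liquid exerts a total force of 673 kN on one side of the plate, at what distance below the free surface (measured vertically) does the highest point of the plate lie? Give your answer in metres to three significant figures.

d_top ≈ 6.45 m

γ = 1.42 × 9.81 = 13.9302 kN/m³.
A = π(1.4)² = 6.15752 m².
From F = γ·h_c·A, the centroid depth is h_c = 673/(13.9302 × 6.15752) = 7.84606 m.
The centroid is at the centre, 1.4 m below the top of the plate, so the highest point sits at h_top = 7.84606 − 1.4 = 6.44606 m below the surface.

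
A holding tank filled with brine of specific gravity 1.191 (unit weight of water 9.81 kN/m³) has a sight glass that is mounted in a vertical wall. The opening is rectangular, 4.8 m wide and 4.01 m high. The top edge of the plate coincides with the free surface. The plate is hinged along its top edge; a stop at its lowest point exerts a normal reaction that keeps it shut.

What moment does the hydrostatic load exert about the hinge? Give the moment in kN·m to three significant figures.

M ≈ 1210 kN·m

γ = 1.191 × 9.81 = 11.68371 kN/m³.
The centroid lies 4.01/2 = 2.005 m below the top edge, so the centroid depth is h_c = 2.005 m.
A = 4.8 × 4.01 = 19.248 m².
Resultant F = γ·h_c·A = 11.68371 × 2.005 × 19.248 = 450.901 kN.
I_c = b·h³/12 = 4.8 × 4.01³/12 = 25.7925 m⁴.
Centre of pressure: y_p = y_c + I_c/(y_c·A) = 2.005 + 25.7925/(2.005 × 19.248) = 2.005 + 0.668334 = 2.67333 m along the plane.
The resultant acts 2.005 + 0.668334 = 2.67333 m (along the plate) below the hinge at the top edge, so the moment about the hinge is M = F × 2.67333 = 450.901 × 2.67333 = 1205.41 kN·m.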